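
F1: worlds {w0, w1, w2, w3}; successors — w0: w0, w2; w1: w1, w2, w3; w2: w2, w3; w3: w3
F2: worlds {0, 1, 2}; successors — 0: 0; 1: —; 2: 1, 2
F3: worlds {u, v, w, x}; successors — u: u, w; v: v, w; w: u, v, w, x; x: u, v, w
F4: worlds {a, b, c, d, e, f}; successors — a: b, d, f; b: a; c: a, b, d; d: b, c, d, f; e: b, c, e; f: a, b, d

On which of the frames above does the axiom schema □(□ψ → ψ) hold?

F1

Frame correspondent (Sahlqvist): ∀x ∀y (Rxy → Ryy) — i.e. shift-reflexivity.
F1: ✓.
F2: fails — R21 but not R11.
F3: fails — Rwx but not Rxx.
F4: fails — Reb but not Rbb.
Valid on: F1.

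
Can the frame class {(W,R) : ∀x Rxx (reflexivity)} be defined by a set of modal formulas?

Yes: it is reflexivity, defined by the T schema □r → r.
Suppose □r→r is valid. At any x set V(r)={w : Rxw}. Then □r holds at x, so r holds at x, i.e. Rxx.

Definable; □r → r defines it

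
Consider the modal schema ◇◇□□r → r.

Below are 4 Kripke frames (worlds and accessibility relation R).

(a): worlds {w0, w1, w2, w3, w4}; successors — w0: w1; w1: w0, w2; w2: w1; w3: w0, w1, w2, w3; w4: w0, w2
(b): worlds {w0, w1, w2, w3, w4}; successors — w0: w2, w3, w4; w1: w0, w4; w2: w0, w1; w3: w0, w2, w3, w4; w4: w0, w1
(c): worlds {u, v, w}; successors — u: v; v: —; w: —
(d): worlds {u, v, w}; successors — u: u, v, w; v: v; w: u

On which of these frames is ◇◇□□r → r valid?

(c)

Frame correspondent (Sahlqvist): ∀x ∀y (xR²y → ∃w (yR²w ∧ x = w)) — i.e. a generalized confluence (Geach) condition.
(a): fails — w3R²w0 but no w with w0R²w and w3=w.
(b): fails — w1R²w2 but no w with w2R²w and w1=w.
(c): holds.
(d): fails — uR²v but no t with vR²t and u=t.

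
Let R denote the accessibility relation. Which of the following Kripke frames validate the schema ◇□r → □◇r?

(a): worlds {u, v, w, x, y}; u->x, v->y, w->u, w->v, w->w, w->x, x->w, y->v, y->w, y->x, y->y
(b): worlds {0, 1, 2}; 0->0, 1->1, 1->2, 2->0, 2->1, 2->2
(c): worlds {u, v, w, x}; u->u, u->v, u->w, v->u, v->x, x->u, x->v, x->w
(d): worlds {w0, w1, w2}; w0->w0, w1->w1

(d)

Frame correspondent (Sahlqvist): ∀x ∀y ∀z (Rxy ∧ Rxz → ∃w (Ryw ∧ Rzw)) — i.e. convergence.
(a): fails — Rww and Rwv but w and v have no common successor.
(b): fails — R20 and R21 but 0 and 1 have no common successor.
(c): fails — Ruv and Ruw but v and w have no common successor.
(d): ✓.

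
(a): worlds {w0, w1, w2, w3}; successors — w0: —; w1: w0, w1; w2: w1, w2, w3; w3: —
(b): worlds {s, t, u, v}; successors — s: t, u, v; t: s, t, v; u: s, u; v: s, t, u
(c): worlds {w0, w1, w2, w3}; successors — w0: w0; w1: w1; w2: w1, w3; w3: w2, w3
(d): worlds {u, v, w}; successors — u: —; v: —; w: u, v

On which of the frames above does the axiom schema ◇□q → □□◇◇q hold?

Frame correspondent (Sahlqvist): ∀x ∀y ∀z ((xRy ∧ xR²z) → ∃w (yRw ∧ zR²w)) — i.e. a generalized confluence (Geach) condition.
(a): fails — w1Rw0, w1R²w0 but no w with w0Rw and w0R²w.
(b): holds.
(c): fails — w2Rw3, w2R²w1 but no w with w3Rw and w1R²w.
(d): holds.

(b), (d)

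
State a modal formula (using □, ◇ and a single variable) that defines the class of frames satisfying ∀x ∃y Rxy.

□ψ → ◇ψ

This is seriality; the standard corresponding axiom is D: □ψ → ◇ψ.
Suppose □ψ→◇ψ is valid. At any x set V(ψ)=W. Then □ψ at x, so ◇ψ at x, so x has a successor.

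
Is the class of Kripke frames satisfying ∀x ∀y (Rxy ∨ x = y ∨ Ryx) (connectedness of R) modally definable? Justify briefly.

No — not modally definable

Modal frame validity is preserved under disjoint unions.
Take 3 disjoint single-world reflexive frames: each is trivially connected, but their disjoint union has 3 worlds with no edge between distinct components, so it is not connected.
Hence connectedness of R is not modally definable.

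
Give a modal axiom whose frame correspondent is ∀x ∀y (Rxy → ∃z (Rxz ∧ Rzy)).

□□r → □r

A defining formula is □□r → □r (the C4 axiom).
Suppose □□r→□r is valid. Take Rxy and set V(r)={w : xR²w}. Then □□r at x, so □r at x, so r at y, i.e. ∃z(Rxz∧Rzy).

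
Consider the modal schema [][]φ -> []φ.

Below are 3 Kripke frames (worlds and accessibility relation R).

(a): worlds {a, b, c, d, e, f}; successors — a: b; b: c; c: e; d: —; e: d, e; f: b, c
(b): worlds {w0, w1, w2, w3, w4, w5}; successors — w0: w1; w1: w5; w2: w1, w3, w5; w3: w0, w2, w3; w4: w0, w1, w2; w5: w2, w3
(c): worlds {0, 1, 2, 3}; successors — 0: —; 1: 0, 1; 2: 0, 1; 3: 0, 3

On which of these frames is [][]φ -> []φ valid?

Frame correspondent (Sahlqvist): forall x forall y (Rxy -> exists z (Rxz & Rzy)) — i.e. density.
(a): fails — Rbc but no z with Rbz and Rzc.
(b): fails — Rw1w5 but no z with Rw1z and Rzw5.
(c): condition met.

(c)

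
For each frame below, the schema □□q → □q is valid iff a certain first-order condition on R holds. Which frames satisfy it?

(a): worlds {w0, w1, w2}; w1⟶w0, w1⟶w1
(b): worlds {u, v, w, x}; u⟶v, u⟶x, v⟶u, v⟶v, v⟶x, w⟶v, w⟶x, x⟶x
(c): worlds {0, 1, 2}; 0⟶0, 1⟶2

The schema corresponds to density: ∀x ∀y (Rxy → ∃z (Rxz ∧ Rzy)).
(a): holds.
(b): holds.
(c): fails — R12 but no z with R1z and Rz2.
Valid on: (a), (b).

(a), (b)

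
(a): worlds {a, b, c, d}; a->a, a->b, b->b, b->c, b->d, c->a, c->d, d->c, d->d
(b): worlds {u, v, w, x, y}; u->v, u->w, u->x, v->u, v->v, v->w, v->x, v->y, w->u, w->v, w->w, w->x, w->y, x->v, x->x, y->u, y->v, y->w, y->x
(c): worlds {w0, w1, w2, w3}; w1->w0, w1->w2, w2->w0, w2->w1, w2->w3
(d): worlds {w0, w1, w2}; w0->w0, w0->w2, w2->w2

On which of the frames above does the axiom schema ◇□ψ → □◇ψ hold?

Frame correspondent (Sahlqvist): ∀x ∀y ∀z (Rxy ∧ Rxz → ∃w (Ryw ∧ Rzw)) — i.e. convergence.
(a): fails — Rcd and Rca but d and a have no common successor.
(b): ✓.
(c): fails — Rw1w2 and Rw1w0 but w2 and w0 have no common successor.
(d): ✓.

(b), (d)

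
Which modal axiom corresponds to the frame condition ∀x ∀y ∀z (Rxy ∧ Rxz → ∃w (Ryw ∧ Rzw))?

The condition is convergence. The .2 schema ◇□ψ → □◇ψ defines it.

◇□ψ → □◇ψ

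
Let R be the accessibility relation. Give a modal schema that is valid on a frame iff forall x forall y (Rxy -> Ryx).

p → □◇p

The condition is symmetry. The B schema p → □◇p defines it.
Suppose p→□◇p is valid. Take Rxy and set V(p)={x}. Then p at x, so □◇p at x, so ◇p at y, so some z with Ryz has p; z=x, i.e. Ryx.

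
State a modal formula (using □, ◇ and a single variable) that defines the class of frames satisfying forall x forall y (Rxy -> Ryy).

This is shift-reflexivity; the standard corresponding axiom is T□: □(□ψ → ψ).
Suppose □(□ψ→ψ) is valid. Take Rxy and set V(ψ)={w : Ryw}. Then at y, □ψ holds; since □(□ψ→ψ) at x, □ψ→ψ at y, so ψ at y, i.e. Ryy.

□(□ψ → ψ)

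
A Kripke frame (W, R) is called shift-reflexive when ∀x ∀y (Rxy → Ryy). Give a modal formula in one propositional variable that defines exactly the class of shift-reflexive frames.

□(□r → r)

The condition is shift-reflexivity. The T□ schema □(□r → r) defines it.
Suppose □(□r→r) is valid. Take Rxy and set V(r)={w : Ryw}. Then at y, □r holds; since □(□r→r) at x, □r→r at y, so r at y, i.e. Ryy.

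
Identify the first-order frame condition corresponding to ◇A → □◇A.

The Euclidean property

This schema is the 5 axiom.
It corresponds to the Euclidean property: ∀x ∀y ∀z (Rxy ∧ Rxz → Ryz).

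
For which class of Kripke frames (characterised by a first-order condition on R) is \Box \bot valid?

□⊥ is valid iff no world has any successor (otherwise □⊥ fails at any world with one).

emptiness of R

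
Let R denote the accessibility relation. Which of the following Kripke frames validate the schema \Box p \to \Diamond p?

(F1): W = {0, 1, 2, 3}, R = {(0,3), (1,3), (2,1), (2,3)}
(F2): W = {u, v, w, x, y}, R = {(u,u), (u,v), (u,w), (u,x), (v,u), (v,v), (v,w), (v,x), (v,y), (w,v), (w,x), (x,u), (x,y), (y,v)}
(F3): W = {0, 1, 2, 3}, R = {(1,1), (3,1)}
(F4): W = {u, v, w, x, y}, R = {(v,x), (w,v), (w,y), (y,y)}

This is the axiom for seriality; its first-order frame correspondent is \forall x \exists y Rxy.
(F1): fails — world 3 has no successor.
(F2): ✓.
(F3): fails — world 0 has no successor.
(F4): fails — world u has no successor.
Valid on: (F2).

(F2)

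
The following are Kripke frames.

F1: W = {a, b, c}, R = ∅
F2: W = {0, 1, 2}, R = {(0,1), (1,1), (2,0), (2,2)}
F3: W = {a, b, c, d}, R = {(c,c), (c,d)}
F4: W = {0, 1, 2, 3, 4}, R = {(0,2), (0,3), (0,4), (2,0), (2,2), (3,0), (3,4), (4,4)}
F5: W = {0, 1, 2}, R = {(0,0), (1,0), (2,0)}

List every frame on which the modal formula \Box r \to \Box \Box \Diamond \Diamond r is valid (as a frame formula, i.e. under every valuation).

F1, F5

Frame correspondent (Sahlqvist): \forall x \forall z (x R^2 z \to \exists w (xRw \wedge z R^2 w)) — i.e. a generalized confluence (Geach) condition.
F1: condition met.
F2: fails — 2R²0 but no w with 2Rw and 0R²w.
F3: fails — cR²d but no w with cRw and dR²w.
F4: fails — 2R²4 but no w with 2Rw and 4R²w.
F5: condition met.
Valid on: F1, F5.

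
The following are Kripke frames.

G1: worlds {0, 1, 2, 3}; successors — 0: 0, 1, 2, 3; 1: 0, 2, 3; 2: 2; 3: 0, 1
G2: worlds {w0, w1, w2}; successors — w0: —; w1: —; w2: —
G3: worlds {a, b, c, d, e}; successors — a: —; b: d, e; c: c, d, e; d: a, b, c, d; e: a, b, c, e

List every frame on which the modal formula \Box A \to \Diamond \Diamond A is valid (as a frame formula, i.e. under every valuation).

G1

The schema corresponds to a generalized confluence (Geach) condition: \forall x \exists w (xRw \wedge x R^2 w).
G1: satisfies the condition.
G2: fails — at w0 but no w with w0Rw and w0R²w.
G3: fails — at a but no w with aRw and aR²w.
Valid on: G1.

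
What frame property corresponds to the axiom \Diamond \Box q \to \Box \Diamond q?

This is the .2 axiom.
It corresponds to convergence: \forall x \forall y \forall z (Rxy \wedge Rxz \to \exists w (Ryw \wedge Rzw)).

convergence: \forall x \forall y \forall z (Rxy \wedge Rxz \to \exists w (Ryw \wedge Rzw))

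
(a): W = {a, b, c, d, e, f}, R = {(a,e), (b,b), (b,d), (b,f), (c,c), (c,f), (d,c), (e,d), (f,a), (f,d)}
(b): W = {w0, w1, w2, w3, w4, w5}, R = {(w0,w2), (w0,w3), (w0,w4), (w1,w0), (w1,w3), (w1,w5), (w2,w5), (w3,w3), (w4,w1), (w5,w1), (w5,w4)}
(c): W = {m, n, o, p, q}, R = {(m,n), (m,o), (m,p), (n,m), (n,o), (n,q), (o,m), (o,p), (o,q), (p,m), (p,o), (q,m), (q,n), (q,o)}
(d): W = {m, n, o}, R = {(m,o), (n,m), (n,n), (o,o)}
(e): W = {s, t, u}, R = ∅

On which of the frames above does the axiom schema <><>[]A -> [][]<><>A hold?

This is the axiom for a generalized confluence (Geach) condition; its first-order frame correspondent is forall x forall y forall z ((x R^2 y & x R^2 z) -> exists w (yRw & z R^2 w)).
(a): fails — bR²a, bR²a but no w with aRw and aR²w.
(b): fails — w0R²w5, w0R²w3 but no w with w5Rw and w3R²w.
(c): ✓.
(d): fails — nR²n, nR²m but no w with nRw and mR²w.
(e): ✓.

(c), (e)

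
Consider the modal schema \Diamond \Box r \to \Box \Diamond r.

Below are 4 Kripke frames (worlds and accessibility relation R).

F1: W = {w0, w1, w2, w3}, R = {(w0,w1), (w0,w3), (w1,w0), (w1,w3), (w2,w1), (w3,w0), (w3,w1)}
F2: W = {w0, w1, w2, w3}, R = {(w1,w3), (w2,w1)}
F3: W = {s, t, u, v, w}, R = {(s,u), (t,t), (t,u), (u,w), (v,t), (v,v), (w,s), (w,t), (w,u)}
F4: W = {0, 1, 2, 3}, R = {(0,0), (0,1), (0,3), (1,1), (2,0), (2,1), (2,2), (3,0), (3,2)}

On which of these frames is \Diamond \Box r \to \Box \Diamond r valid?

F1

The schema corresponds to convergence: \forall x \forall y \forall z (Rxy \wedge Rxz \to \exists w (Ryw \wedge Rzw)).
F1: holds.
F2: fails — Rw1w3 and Rw1w3 but w3 and w3 have no common successor.
F3: fails — Rtt and Rtu but t and u have no common successor.
F4: fails — R01 and R03 but 1 and 3 have no common successor.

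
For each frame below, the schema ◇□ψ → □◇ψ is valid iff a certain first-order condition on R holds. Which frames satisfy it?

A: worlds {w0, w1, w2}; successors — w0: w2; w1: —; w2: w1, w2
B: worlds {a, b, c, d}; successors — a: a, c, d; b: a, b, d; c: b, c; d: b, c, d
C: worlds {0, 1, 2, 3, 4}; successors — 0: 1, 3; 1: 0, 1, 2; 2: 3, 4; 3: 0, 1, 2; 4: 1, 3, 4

B

This is the axiom for convergence; its first-order frame correspondent is ∀x ∀y ∀z (Rxy ∧ Rxz → ∃w (Ryw ∧ Rzw)).
A: fails — Rw2w1 and Rw2w1 but w1 and w1 have no common successor.
B: ✓.
C: fails — R12 and R11 but 2 and 1 have no common successor.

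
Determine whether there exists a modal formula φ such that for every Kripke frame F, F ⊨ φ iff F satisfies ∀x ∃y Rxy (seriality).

Yes, by □r → ◇r

The condition is seriality. A defining modal formula is □r → ◇r.
Suppose □r→◇r is valid. At any x set V(r)=W. Then □r at x, so ◇r at x, so x has a successor.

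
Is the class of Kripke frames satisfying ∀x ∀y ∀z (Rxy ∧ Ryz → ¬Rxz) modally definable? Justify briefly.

No — not modally definable

Any modally definable frame class is closed under surjective bounded morphisms.
The 3-cycle (worlds w0,w1,w2 with w0→w1→w2→w0) is intransitive. Mapping every world to a single reflexive point • is a surjective bounded morphism; the reflexive point is not intransitive (R••∧R•• but R••).
Hence intransitivity is not modally definable.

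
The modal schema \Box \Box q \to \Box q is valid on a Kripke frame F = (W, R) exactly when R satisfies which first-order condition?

density

Suppose □□q→□q is valid. Take Rxy and set V(q)={w : xR²w}. Then □□q at x, so □q at x, so q at y, i.e. ∃z(Rxz∧Rzy).
Conversely, any frame satisfying \forall x \forall y (Rxy \to \exists z (Rxz \wedge Rzy)) validates the schema.
So the correspondent is density.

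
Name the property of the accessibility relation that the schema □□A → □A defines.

Suppose □□A→□A is valid. Take Rxy and set V(A)={w : xR²w}. Then □□A at x, so □A at x, so A at y, i.e. ∃z(Rxz∧Rzy).
Conversely, on a frame with density the schema holds at every world under every valuation.
Frame condition: ∀x ∀y (Rxy → ∃z (Rxz ∧ Rzy)).

density: ∀x ∀y (Rxy → ∃z (Rxz ∧ Rzy))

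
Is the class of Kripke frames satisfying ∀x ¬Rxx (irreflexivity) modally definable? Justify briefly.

If a class were modally definable it would be closed under surjective bounded morphisms (Goldblatt–Thomason).
The 4-cycle (worlds a,b,c,d with a→b→c→d→a) is irreflexive, and the map sending every world to a single reflexive point • is a surjective bounded morphism (forth: every edge maps to (•,•); back: every world has a successor). So any modal formula valid on the 4-cycle is also valid on the reflexive point, which is not irreflexive.
So the class is not modally definable.

Not definable by any modal formula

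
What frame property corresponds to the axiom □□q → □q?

This is the C4 axiom.
Its frame correspondent is density — ∀x ∀y (Rxy → ∃z (Rxz ∧ Rzy)).

density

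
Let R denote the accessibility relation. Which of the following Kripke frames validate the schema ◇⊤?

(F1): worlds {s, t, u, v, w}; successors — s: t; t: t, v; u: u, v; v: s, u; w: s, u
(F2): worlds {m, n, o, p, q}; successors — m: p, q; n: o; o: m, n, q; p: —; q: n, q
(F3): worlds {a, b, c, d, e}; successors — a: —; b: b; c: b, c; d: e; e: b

Frame correspondent (Sahlqvist): ∀x ∃y Rxy — i.e. seriality.
(F1): holds.
(F2): fails — world p has no successor.
(F3): fails — world a has no successor.
Valid on: (F1).

(F1)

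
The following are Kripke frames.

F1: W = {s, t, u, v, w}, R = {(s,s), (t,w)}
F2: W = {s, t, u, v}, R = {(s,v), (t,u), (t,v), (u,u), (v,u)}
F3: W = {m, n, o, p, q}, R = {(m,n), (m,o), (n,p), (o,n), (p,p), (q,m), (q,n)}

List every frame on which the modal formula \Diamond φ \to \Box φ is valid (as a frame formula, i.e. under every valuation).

The schema corresponds to partial functionality: \forall x \forall y \forall z (Rxy \wedge Rxz \to y = z).
F1: ✓.
F2: fails — t sees both u and v.
F3: fails — m sees both n and o.

F1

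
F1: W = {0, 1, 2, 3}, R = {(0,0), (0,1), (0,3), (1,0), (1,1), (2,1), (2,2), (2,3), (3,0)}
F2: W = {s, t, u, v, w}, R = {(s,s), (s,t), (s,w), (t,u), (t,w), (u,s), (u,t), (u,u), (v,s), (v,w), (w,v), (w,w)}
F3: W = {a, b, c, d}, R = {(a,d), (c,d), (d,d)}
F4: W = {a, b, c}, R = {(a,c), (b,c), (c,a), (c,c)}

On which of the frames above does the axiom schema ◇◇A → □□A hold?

This is the axiom for a generalized confluence (Geach) condition; its first-order frame correspondent is ∀x ∀y ∀z ((xR²y ∧ xR²z) → ∃w (y = w ∧ z = w)).
F1: fails — 0R²0, 0R²1 but 0 ≠ 1.
F2: fails — sR²s, sR²t but s ≠ t.
F3: ✓.
F4: fails — aR²a, aR²c but a ≠ c.
Valid on: F3.

F3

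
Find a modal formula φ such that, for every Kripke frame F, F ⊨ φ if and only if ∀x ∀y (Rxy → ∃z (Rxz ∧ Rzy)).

This is density; the standard corresponding axiom is C4: □□q → □q.

□□q → □q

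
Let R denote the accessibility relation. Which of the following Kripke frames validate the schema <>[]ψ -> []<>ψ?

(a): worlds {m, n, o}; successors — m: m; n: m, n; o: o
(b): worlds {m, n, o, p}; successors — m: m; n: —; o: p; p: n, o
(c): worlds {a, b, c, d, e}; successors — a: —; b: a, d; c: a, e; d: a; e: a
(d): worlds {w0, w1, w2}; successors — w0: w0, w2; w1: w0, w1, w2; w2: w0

This is the axiom for convergence; its first-order frame correspondent is forall x forall y forall z (Rxy & Rxz -> exists w (Ryw & Rzw)).
(a): condition met.
(b): fails — Rpo and Rpn but o and n have no common successor.
(c): fails — Rba and Rba but a and a have no common successor.
(d): condition met.
Valid on: (a), (d).

(a), (d)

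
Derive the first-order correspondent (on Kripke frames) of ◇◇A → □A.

∀x ∀y ∀z ((xR²y ∧ xRz) → ∃w (y = w ∧ z = w))

This is a Sahlqvist (Geach-type) schema ◇^2□^0A → □^1◇^0A.
Minimal-valuation argument: fix x; take any y with xR^2y and any z with xR^1z. Set V(A) to the set of worlds R-reachable from y in exactly 0 steps. Then □^0A holds at y, so the antecedent holds at x; validity forces ◇^0A at z, giving a w with zR^0w and yR^0w.
First-order correspondent: ∀x ∀y ∀z ((xR²y ∧ xRz) → ∃w (y = w ∧ z = w)).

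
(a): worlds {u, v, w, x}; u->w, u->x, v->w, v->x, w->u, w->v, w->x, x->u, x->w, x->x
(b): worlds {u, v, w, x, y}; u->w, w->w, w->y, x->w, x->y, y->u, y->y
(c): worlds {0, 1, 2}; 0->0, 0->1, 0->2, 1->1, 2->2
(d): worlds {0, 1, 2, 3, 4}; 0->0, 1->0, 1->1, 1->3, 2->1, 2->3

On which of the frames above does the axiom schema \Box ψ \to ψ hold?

Frame correspondent (Sahlqvist): \forall x Rxx — i.e. reflexivity.
(a): fails — world u does not see itself.
(b): fails — world u does not see itself.
(c): ✓.
(d): fails — world 2 does not see itself.
Valid on: (c).

(c)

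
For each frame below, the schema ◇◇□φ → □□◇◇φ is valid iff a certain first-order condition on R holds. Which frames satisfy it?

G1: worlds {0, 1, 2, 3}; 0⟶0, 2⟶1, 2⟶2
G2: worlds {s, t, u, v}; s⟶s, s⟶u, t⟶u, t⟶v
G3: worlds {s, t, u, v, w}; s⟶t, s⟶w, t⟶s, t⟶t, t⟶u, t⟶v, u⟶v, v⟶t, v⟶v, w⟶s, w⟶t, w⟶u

This is the axiom for a generalized confluence (Geach) condition; its first-order frame correspondent is ∀x ∀y ∀z ((xR²y ∧ xR²z) → ∃w (yRw ∧ zR²w)).
G1: fails — 2R²1, 2R²1 but no w with 1Rw and 1R²w.
G2: fails — sR²s, sR²u but no w with sRw and uR²w.
G3: satisfies the condition.
Valid on: G3.

G3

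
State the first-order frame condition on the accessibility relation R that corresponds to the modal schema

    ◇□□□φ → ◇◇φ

This is a Sahlqvist (Geach-type) schema ◇^1□^3φ → □^0◇^2φ.
Minimal-valuation argument: fix x; take any y with xR^1y and any z with xR^0z. Set V(φ) to the set of worlds R-reachable from y in exactly 3 steps. Then □^3φ holds at y, so the antecedent holds at x; validity forces ◇^2φ at z, giving a w with zR^2w and yR^3w.
First-order correspondent: ∀x ∀y (xRy → ∃w (yR³w ∧ xR²w)).

∀x ∀y (xRy → ∃w (yR³w ∧ xR²w))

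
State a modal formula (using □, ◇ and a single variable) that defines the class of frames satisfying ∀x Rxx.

□ψ → ψ

The condition is reflexivity. The T schema □ψ → ψ defines it.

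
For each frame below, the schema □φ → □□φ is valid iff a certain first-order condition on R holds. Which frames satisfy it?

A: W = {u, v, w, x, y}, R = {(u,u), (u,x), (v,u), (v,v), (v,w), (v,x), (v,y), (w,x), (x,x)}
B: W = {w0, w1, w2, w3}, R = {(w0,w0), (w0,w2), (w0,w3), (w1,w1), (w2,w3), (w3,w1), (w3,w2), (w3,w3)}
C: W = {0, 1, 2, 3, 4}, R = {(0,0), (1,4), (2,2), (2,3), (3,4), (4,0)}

A

This is the axiom for transitivity; its first-order frame correspondent is ∀x ∀y ∀z (Rxy ∧ Ryz → Rxz).
A: ✓.
B: fails — Rw0w3 and Rw3w1 but not Rw0w1.
C: fails — R34 and R40 but not R30.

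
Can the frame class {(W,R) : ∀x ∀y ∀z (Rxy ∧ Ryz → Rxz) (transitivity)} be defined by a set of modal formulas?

Definable; □r → □□r defines it

The condition is transitivity. A defining modal formula is □r → □□r.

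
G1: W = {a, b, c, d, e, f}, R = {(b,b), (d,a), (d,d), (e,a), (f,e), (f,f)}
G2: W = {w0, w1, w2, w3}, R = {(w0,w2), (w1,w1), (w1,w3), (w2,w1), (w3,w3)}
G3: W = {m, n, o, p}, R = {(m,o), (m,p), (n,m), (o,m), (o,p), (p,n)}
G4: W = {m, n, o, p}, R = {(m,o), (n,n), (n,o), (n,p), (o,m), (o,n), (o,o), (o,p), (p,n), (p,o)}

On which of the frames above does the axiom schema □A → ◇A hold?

The schema corresponds to seriality: ∀x ∃y Rxy.
G1: fails — world a has no successor.
G2: holds.
G3: holds.
G4: holds.

G2, G3, G4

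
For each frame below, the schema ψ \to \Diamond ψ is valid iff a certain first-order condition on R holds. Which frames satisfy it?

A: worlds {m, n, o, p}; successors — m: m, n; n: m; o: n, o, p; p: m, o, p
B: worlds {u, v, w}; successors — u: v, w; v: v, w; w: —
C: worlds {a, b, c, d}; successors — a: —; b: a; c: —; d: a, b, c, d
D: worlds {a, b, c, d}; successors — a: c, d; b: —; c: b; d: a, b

none

The schema corresponds to reflexivity: \forall x Rxx.
A: fails — world n does not see itself.
B: fails — world u does not see itself.
C: fails — world a does not see itself.
D: fails — world a does not see itself.
Valid on no frame.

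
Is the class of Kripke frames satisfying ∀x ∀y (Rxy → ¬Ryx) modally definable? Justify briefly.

No

Modal frame validity is preserved under surjective bounded morphisms.
The 3-cycle (worlds s,t,u with s→t→u→s) is asymmetric. Mapping every world to a single reflexive point • is a surjective bounded morphism, and the reflexive point is not asymmetric (R•• but asymmetry requires ¬R••).
So no modal formula (or set of formulas) defines exactly the asymmetric frames.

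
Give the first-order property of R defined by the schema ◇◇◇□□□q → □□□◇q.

This is a Sahlqvist (Geach-type) schema ◇^3□^3q → □^3◇^1q.
Minimal-valuation argument: fix x; take any y with xR^3y and any z with xR^3z. Set V(q) to the set of worlds R-reachable from y in exactly 3 steps. Then □^3q holds at y, so the antecedent holds at x; validity forces ◇^1q at z, giving a w with zR^1w and yR^3w.
First-order correspondent: ∀x ∀y ∀z ((xR³y ∧ xR³z) → ∃w (yR³w ∧ zRw)).

∀x ∀y ∀z ((xR³y ∧ xR³z) → ∃w (yR³w ∧ zRw))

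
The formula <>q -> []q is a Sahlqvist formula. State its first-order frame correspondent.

Suppose ◇q→□q is valid. Take Rxy, Rxz and set V(q)={y}. Then ◇q at x, so □q at x, so q at z, i.e. z=y.

Partial functionality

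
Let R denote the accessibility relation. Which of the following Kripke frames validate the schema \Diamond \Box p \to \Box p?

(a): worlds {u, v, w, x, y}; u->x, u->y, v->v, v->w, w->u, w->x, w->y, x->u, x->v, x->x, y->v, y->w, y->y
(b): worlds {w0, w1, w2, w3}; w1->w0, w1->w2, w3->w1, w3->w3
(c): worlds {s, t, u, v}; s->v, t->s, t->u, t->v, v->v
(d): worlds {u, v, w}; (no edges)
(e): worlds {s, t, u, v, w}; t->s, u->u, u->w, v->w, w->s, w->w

(d)

The schema corresponds to the Euclidean property: \forall x \forall y \forall z (Rxy \wedge Rxz \to Ryz).
(a): fails — Rux and Ruy but not Rxy.
(b): fails — Rw1w2 and Rw1w2 but not Rw2w2.
(c): fails — Rtv and Rts but not Rvs.
(d): satisfies the condition.
(e): fails — Rts and Rts but not Rss.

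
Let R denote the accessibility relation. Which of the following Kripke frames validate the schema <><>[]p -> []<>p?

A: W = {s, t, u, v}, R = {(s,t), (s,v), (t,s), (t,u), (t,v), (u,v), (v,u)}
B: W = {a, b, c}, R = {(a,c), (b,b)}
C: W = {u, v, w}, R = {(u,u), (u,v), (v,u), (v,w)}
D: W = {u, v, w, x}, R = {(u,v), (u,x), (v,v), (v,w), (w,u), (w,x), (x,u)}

B

This is the axiom for a generalized confluence (Geach) condition; its first-order frame correspondent is forall x forall y forall z ((x R^2 y & xRz) -> exists w (yRw & zRw)).
A: fails — sR²s, sRv but no w with sRw and vRw.
B: ✓.
C: fails — uR²w, uRu but no t with wRt and uRt.
D: fails — uR²u, uRx but no t with uRt and xRt.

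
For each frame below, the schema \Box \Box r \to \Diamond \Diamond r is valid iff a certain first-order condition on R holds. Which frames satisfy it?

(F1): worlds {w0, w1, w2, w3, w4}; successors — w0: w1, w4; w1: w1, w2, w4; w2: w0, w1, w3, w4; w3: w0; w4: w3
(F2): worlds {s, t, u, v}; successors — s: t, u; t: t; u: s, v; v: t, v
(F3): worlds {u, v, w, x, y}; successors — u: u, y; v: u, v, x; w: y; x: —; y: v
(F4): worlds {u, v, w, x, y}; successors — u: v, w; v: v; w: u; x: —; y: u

(F1), (F2)

This is the axiom for a generalized confluence (Geach) condition; its first-order frame correspondent is \forall x \exists w (x R^2 w \wedge x R^2 w).
(F1): holds.
(F2): holds.
(F3): fails — at x but no t with xR²t and xR²t.
(F4): fails — at x but no t with xR²t and xR²t.
Valid on: (F1), (F2).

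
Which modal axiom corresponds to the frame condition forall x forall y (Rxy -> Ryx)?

p → □◇p

This is symmetry; the standard corresponding axiom is B: p → □◇p.
Suppose p→□◇p is valid. Take Rxy and set V(p)={x}. Then p at x, so □◇p at x, so ◇p at y, so some z with Ryz has p; z=x, i.e. Ryx.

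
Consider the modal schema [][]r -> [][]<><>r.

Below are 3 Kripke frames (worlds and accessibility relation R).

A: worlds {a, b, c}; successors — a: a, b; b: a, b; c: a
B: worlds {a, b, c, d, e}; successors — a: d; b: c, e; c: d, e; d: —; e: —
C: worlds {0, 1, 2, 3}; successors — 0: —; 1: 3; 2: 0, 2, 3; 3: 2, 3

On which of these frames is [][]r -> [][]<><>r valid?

Frame correspondent (Sahlqvist): forall x forall z (x R^2 z -> exists w (x R^2 w & z R^2 w)) — i.e. a generalized confluence (Geach) condition.
A: holds.
B: fails — bR²d but no w with bR²w and dR²w.
C: fails — 2R²0 but no w with 2R²w and 0R²w.
Valid on: A.

A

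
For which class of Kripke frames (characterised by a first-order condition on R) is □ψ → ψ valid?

reflexivity

This is the T axiom.
It corresponds to reflexivity: ∀x Rxx.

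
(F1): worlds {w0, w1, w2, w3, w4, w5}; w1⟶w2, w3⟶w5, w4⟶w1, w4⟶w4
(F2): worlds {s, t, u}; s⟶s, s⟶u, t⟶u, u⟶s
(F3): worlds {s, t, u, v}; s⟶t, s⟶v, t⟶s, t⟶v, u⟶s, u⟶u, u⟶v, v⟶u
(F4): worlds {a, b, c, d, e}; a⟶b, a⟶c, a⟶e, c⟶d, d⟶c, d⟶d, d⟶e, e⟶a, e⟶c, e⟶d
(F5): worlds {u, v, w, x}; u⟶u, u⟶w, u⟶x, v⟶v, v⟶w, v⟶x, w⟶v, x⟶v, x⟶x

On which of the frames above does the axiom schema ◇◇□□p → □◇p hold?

(F2), (F3), (F5)

This is the axiom for a generalized confluence (Geach) condition; its first-order frame correspondent is ∀x ∀y ∀z ((xR²y ∧ xRz) → ∃w (yR²w ∧ zRw)).
(F1): fails — w4R²w1, w4Rw1 but no w with w1R²w and w1Rw.
(F2): satisfies the condition.
(F3): satisfies the condition.
(F4): fails — aR²a, aRb but no w with aR²w and bRw.
(F5): satisfies the condition.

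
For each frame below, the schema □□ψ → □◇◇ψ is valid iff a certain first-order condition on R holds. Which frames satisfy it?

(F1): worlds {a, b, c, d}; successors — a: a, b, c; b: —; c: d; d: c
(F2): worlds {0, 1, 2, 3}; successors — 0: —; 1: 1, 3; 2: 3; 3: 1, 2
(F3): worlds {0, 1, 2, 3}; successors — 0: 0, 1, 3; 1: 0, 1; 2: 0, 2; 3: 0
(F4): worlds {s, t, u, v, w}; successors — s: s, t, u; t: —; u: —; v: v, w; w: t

(F2), (F3)

This is the axiom for a generalized confluence (Geach) condition; its first-order frame correspondent is ∀x ∀z (xRz → ∃w (xR²w ∧ zR²w)).
(F1): fails — aRb but no w with aR²w and bR²w.
(F2): ✓.
(F3): ✓.
(F4): fails — sRt but no w* with sR²w* and tR²w*.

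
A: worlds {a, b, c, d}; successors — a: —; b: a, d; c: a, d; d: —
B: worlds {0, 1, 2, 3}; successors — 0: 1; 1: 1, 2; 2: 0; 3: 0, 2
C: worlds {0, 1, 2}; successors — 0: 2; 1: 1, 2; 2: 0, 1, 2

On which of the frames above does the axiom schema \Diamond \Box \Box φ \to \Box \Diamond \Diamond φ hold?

B, C

Frame correspondent (Sahlqvist): \forall x \forall y \forall z ((xRy \wedge xRz) \to \exists w (y R^2 w \wedge z R^2 w)) — i.e. a generalized confluence (Geach) condition.
A: fails — bRa, bRa but no w with aR²w and aR²w.
B: ✓.
C: ✓.
Valid on: B, C.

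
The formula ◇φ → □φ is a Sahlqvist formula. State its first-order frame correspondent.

This schema is the CD axiom.
Its frame correspondent is partial functionality — ∀x ∀y ∀z (Rxy ∧ Rxz → y = z).

Partial functionality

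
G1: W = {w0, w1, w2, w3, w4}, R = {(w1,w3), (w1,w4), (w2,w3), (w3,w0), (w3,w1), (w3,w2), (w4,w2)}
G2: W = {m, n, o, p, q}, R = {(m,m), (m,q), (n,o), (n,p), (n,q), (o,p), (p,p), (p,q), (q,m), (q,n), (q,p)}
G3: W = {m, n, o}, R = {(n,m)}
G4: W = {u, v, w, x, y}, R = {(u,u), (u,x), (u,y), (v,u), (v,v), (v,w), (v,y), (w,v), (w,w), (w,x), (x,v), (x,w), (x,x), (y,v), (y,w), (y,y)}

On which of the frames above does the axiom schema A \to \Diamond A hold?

Frame correspondent (Sahlqvist): \forall x Rxx — i.e. reflexivity.
G1: fails — world w0 does not see itself.
G2: fails — world n does not see itself.
G3: fails — world m does not see itself.
G4: condition met.

G4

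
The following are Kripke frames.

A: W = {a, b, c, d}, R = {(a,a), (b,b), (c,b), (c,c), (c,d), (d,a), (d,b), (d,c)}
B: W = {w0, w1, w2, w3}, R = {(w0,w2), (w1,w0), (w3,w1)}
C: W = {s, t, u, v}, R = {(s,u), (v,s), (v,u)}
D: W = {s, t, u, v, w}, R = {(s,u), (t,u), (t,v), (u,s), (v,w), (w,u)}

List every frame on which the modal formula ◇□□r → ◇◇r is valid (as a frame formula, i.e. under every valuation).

A

Frame correspondent (Sahlqvist): ∀x ∀y (xRy → ∃w (yR²w ∧ xR²w)) — i.e. a generalized confluence (Geach) condition.
A: satisfies the condition.
B: fails — w0Rw2 but no w with w2R²w and w0R²w.
C: fails — sRu but no w with uR²w and sR²w.
D: fails — sRu but no w* with uR²w* and sR²w*.
Valid on: A.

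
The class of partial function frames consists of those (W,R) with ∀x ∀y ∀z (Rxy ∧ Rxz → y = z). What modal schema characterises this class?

This is partial functionality; the standard corresponding axiom is CD: ◇s → □s.
Suppose ◇s→□s is valid. Take Rxy, Rxz and set V(s)={y}. Then ◇s at x, so □s at x, so s at z, i.e. z=y.

◇s → □s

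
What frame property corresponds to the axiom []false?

emptiness of R

□⊥ is valid iff no world has any successor (otherwise □⊥ fails at any world with one).
Conversely, on a frame with emptiness of R the schema holds at every world under every valuation.
Frame condition: forall x forall y ~Rxy.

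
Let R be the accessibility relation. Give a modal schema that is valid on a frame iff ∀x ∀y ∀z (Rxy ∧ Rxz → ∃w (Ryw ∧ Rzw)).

This is convergence; the standard corresponding axiom is .2: ◇□s → □◇s.
Suppose ◇□s→□◇s is valid. Take Rxy, Rxz and set V(s)={w : Ryw}. Then □s at y so ◇□s at x, so □◇s at x, so ◇s at z, giving w with Rzw and Ryw.

◇□s → □◇s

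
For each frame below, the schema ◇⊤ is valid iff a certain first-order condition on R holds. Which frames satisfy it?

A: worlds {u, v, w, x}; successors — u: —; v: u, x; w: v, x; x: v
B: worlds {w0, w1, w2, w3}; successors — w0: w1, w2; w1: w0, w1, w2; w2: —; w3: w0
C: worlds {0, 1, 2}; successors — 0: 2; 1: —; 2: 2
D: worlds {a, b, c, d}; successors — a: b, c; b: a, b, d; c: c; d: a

Frame correspondent (Sahlqvist): ∀x ∃y Rxy — i.e. seriality.
A: fails — world u has no successor.
B: fails — world w2 has no successor.
C: fails — world 1 has no successor.
D: condition met.
Valid on: D.

D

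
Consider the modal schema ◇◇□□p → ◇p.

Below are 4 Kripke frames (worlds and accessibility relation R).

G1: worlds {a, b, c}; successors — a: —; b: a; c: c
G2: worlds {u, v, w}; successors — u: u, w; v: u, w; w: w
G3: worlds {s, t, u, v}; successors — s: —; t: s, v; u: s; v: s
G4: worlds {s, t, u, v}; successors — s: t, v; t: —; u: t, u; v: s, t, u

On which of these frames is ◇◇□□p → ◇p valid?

G1, G2

The schema corresponds to a generalized confluence (Geach) condition: ∀x ∀y (xR²y → ∃w (yR²w ∧ xRw)).
G1: condition met.
G2: condition met.
G3: fails — tR²s but no w with sR²w and tRw.
G4: fails — sR²t but no w with tR²w and sRw.
Valid on: G1, G2.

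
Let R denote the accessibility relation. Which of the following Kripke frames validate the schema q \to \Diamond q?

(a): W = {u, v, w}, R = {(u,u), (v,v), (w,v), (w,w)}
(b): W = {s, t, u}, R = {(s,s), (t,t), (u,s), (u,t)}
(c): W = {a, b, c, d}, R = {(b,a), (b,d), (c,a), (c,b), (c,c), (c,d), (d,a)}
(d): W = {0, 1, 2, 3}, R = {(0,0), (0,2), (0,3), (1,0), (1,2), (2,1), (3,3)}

This is the axiom for reflexivity; its first-order frame correspondent is \forall x Rxx.
(a): holds.
(b): fails — world u does not see itself.
(c): fails — world a does not see itself.
(d): fails — world 1 does not see itself.

(a)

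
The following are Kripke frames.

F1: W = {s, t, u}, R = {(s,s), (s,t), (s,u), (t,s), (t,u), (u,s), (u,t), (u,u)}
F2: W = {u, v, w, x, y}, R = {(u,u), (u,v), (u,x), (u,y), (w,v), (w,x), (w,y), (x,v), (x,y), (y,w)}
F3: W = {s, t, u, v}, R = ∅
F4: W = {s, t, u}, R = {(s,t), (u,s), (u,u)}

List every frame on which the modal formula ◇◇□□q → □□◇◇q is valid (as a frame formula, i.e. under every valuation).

This is the axiom for a generalized confluence (Geach) condition; its first-order frame correspondent is ∀x ∀y ∀z ((xR²y ∧ xR²z) → ∃w (yR²w ∧ zR²w)).
F1: condition met.
F2: fails — uR²u, uR²v but no t with uR²t and vR²t.
F3: condition met.
F4: fails — uR²s, uR²s but no w with sR²w and sR²w.
Valid on: F1, F3.

F1, F3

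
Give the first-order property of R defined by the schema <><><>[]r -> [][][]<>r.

This is a Sahlqvist (Geach-type) schema ◇^3□^1r → □^3◇^1r.
Minimal-valuation argument: fix x; take any y with xR^3y and any z with xR^3z. Set V(r) to the set of worlds R-reachable from y in exactly 1 step. Then □^1r holds at y, so the antecedent holds at x; validity forces ◇^1r at z, giving a w with zR^1w and yR^1w.
First-order correspondent: forall x forall y forall z ((x R^3 y & x R^3 z) -> exists w (yRw & zRw)).

forall x forall y forall z ((x R^3 y & x R^3 z) -> exists w (yRw & zRw))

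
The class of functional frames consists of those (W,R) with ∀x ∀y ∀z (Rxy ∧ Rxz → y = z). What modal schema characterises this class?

The condition is partial functionality. The CD schema ◇s → □s defines it.
Suppose ◇s→□s is valid. Take Rxy, Rxz and set V(s)={y}. Then ◇s at x, so □s at x, so s at z, i.e. z=y.

◇s → □s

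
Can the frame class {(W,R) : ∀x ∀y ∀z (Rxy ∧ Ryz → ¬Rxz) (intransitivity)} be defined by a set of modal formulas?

If a class were modally definable it would be closed under surjective bounded morphisms (Goldblatt–Thomason).
The 3-cycle (worlds 0,1,2 with 0→1→2→0) is intransitive. Mapping every world to a single reflexive point • is a surjective bounded morphism; the reflexive point is not intransitive (R••∧R•• but R••).
So the class is not modally definable.

No — not modally definable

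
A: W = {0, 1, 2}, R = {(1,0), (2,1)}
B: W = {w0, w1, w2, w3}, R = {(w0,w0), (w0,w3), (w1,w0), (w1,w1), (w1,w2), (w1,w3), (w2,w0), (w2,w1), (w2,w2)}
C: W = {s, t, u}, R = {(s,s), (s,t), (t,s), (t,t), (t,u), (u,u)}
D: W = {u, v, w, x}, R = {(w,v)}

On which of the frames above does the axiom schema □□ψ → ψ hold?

C

Frame correspondent (Sahlqvist): ∀x ∃w (xR²w ∧ x = w) — i.e. a generalized confluence (Geach) condition.
A: fails — at 0 but no w with 0R²w and 0=w.
B: fails — at w3 but no w with w3R²w and w3=w.
C: satisfies the condition.
D: fails — at u but no t with uR²t and u=t.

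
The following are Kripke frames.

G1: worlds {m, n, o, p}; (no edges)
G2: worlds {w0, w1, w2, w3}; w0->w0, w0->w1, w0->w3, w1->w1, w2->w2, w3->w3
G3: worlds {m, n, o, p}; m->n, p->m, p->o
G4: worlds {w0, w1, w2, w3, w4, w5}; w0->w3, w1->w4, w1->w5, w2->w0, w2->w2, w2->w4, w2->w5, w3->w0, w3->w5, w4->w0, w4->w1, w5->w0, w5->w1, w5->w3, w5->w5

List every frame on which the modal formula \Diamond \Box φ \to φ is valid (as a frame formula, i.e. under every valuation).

G1

Frame correspondent (Sahlqvist): \forall x \forall y (xRy \to \exists w (yRw \wedge x = w)) — i.e. a generalized confluence (Geach) condition.
G1: satisfies the condition.
G2: fails — w0Rw1 but no w with w1Rw and w0=w.
G3: fails — mRn but no w with nRw and m=w.
G4: fails — w2Rw0 but no w with w0Rw and w2=w.
Valid on: G1.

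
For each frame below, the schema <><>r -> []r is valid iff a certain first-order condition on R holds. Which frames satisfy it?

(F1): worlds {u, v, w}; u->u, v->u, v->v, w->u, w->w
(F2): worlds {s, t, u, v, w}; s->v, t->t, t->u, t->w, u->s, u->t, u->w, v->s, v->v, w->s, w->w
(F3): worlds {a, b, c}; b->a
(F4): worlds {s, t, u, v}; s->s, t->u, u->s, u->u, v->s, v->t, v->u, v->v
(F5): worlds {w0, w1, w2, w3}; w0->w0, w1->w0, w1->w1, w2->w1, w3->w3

This is the axiom for a generalized confluence (Geach) condition; its first-order frame correspondent is forall x forall y forall z ((x R^2 y & xRz) -> exists w (y = w & z = w)).
(F1): fails — vR²u, vRv but u ≠ v.
(F2): fails — sR²s, sRv but s ≠ v.
(F3): ✓.
(F4): fails — tR²s, tRu but s ≠ u.
(F5): fails — w1R²w0, w1Rw1 but w0 ≠ w1.

(F3)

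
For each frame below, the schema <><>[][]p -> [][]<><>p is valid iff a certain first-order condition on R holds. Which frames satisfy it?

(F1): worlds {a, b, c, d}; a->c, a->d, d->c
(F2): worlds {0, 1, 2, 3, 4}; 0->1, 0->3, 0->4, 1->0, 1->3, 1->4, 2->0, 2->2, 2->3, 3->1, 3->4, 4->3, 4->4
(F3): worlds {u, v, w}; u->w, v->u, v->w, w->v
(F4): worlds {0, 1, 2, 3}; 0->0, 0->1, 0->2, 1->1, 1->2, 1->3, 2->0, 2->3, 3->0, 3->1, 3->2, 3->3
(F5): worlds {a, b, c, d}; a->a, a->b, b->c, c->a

This is the axiom for a generalized confluence (Geach) condition; its first-order frame correspondent is forall x forall y forall z ((x R^2 y & x R^2 z) -> exists w (y R^2 w & z R^2 w)).
(F1): fails — aR²c, aR²c but no w with cR²w and cR²w.
(F2): satisfies the condition.
(F3): fails — wR²u, wR²w but no t with uR²t and wR²t.
(F4): satisfies the condition.
(F5): satisfies the condition.

(F2), (F4), (F5)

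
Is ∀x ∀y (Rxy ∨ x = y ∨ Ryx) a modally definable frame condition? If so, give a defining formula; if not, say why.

Modal frame validity is preserved under disjoint unions.
Take 3 disjoint single-world reflexive frames: each is trivially connected, but their disjoint union has 3 worlds with no edge between distinct components, so it is not connected.
Hence connectedness of R is not modally definable.

No — not modally definable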